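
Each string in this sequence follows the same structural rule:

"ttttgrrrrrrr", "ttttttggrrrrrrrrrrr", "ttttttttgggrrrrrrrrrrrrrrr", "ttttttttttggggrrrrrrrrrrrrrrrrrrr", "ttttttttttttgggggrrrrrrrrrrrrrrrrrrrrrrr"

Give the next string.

Reading off run lengths: t runs 4, 6, 8, 10, 12; g runs 1, 2, 3, 4, 5; r runs 7, 11, 15, 19, 23 — each is linear in n (n = 1, 2, …).
At n = 6 the blocks have lengths 14, 6, 27.

ttttttttttttttggggggrrrrrrrrrrrrrrrrrrrrrrrrrrr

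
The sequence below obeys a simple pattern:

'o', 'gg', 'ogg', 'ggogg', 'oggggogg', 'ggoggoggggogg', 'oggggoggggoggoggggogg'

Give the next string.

ggoggoggggoggoggggoggggoggoggggogg

Each term (from the third on) is the two preceding terms concatenated in order: term 3 = o·gg = ogg.
The next term joins ggoggoggggogg and oggggoggggoggoggggogg.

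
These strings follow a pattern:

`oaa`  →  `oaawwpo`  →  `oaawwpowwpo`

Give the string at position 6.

Each term is the previous one with wwpo appended.
From oaawwpowwpo, 3 further steps: oaawwpowwpo → oaawwpowwpowwpo → oaawwpowwpowwpowwpo → (answer).

oaawwpowwpowwpowwpowwpo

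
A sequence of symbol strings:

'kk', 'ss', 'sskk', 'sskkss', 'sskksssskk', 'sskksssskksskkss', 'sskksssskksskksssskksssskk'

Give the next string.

sskksssskksskksssskksssskksskksssskksskkss

This is a Fibonacci-style word recurrence s(k) = s(k−1)·s(k−2): e.g. ss·kk = sskk.
The next term joins sskksssskksskksssskksssskk and sskksssskksskkss.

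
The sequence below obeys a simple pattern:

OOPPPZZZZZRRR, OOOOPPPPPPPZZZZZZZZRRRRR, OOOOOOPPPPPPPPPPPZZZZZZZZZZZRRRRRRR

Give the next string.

Term n consists of 2n O's, followed by 4n-1 P's, followed by 3n+2 Z's, followed by 2n+1 R's (n = 1, 2, …).
At n = 4 the blocks have lengths 8, 15, 14, 9.

OOOOOOOOPPPPPPPPPPPPPPPZZZZZZZZZZZZZZRRRRRRRRR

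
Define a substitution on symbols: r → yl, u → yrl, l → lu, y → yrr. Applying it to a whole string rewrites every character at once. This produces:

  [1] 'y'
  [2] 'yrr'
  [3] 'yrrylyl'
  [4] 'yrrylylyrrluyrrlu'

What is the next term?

yrrylylyrrluyrrluyrrylylluyrlyrrylylluyrl

φ(yrrylylyrrluyrrlu) expands symbol-by-symbol to yrr yl yl yrr lu yrr lu yrr yl yl lu yrl yrr yl yl lu yrl; joining the 17 pieces gives the next term.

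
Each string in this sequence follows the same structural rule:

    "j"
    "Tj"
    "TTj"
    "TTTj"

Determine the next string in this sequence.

Each term is the previous one with T prepended.
Applying this once more to TTTj:

TTTTj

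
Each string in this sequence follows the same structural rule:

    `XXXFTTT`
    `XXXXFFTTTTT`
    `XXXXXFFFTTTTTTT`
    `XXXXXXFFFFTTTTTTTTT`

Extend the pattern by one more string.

The n-th term is n+1 X's then n-1 F's then 2n-1 T's, where the shown terms are n = 2, 3, 4, 5.
For the next term, n = 6, so the run lengths are 7, 5, 11.

XXXXXXXFFFFFTTTTTTTTTTT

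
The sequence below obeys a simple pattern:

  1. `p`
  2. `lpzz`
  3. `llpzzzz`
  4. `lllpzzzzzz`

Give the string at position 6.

lllllpzzzzzzzzzz

s(k+1) = l·s(k)·zz, so each term gains l as a prefix and zz as a suffix.
From lllpzzzzzz, 2 further steps: lllpzzzzzz → llllpzzzzzzzz → (answer).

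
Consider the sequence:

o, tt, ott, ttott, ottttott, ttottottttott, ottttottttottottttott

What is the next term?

ttottottttottottttottttottottttott

From term 3 onward, concatenate the second-to-last term with the last: o·tt = ott, tt·ott = ttott, …
Continuing: ttottottttott · ottttottttottottttott gives term 8.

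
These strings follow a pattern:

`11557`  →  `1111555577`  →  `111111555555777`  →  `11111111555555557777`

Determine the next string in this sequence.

1111111111555555555577777

Reading off run lengths: 1 runs 2, 4, 6, 8; 5 runs 2, 4, 6, 8; 7 runs 1, 2, 3, 4 — each is linear in n (n = 1, 2, …).
Setting n = 5 gives 10, 10, 5 characters in each block.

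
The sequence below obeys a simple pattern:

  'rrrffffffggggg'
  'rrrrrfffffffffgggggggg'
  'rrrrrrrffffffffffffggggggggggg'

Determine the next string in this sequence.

rrrrrrrrrfffffffffffffffgggggggggggggg

The n-th term is 2n-1 r's then 3n f's then 3n-1 g's, where the shown terms are n = 2, 3, 4.
At n = 5 the blocks have lengths 9, 15, 14.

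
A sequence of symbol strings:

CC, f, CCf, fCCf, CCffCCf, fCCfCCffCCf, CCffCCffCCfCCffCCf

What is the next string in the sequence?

This is a Fibonacci-style word recurrence s(k) = s(k−2)·s(k−1): e.g. CC·f = CCf.
Continuing: fCCfCCffCCf · CCffCCffCCfCCffCCf gives term 8.

fCCfCCffCCfCCffCCffCCfCCffCCf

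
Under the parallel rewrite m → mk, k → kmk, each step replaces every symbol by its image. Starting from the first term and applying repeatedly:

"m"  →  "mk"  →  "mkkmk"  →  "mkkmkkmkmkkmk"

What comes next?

Applying the rule to each of the 13 symbols of mkkmkkmkmkkmk gives the pieces mk kmk kmk mk kmk kmk mk kmk mk kmk kmk mk kmk, which concatenate to the answer.

mkkmkkmkmkkmkkmkmkkmkmkkmkkmkmkkmk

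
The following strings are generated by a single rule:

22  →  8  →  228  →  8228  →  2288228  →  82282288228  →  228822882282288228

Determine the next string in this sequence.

From term 3 onward, concatenate the second-to-last term with the last: 22·8 = 228, 8·228 = 8228, …
Continuing: 82282288228 · 228822882282288228 gives term 8.

82282288228228822882282288228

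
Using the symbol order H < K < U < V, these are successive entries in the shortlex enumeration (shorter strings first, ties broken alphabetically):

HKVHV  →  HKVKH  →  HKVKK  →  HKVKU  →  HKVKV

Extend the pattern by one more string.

HKVUH

The successor of HKVKV increments the rightmost position that isn't already V and resets every position after it to H.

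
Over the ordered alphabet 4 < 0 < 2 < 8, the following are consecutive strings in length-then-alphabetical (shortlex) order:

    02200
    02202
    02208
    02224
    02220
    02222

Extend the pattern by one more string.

02228

Find the rightmost character of 02222 below 8, bump it to the next letter, and reset everything to its right to 4.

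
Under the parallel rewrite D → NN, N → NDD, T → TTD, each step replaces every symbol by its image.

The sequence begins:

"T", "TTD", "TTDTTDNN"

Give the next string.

TTDTTDNNTTDTTDNNNDDNDD

Rewriting each symbol of TTDTTDNN: T→TTD, T→TTD, D→NN, T→TTD, T→TTD, D→NN, N→NDD, N→NDD, which concatenates to TTD TTD NN TTD TTD NN NDD NDD.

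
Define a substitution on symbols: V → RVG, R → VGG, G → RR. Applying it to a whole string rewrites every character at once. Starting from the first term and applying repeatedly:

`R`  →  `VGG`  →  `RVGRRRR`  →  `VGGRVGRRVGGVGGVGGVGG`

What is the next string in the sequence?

Replace each of the 20 characters of VGGRVGRRVGGVGGVGGVGG in place — RVG RR RR VGG RVG RR VGG VGG RVG RR RR RVG RR RR RVG RR RR RVG RR RR — and concatenate.

RVGRRRRVGGRVGRRVGGVGGRVGRRRRRVGRRRRRVGRRRRRVGRRRR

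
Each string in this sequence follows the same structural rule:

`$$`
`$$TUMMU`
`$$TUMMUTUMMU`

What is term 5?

$$TUMMUTUMMUTUMMUTUMMU

Every step adds TUMMU to the end: s(k+1) = s(k)·TUMMU.
From $$TUMMUTUMMU, 2 further steps: $$TUMMUTUMMU → $$TUMMUTUMMUTUMMU → (answer).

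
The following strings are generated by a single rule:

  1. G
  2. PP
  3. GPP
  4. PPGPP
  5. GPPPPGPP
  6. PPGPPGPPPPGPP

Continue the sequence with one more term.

GPPPPGPPPPGPPGPPPPGPP

Each term (from the third on) is the two preceding terms concatenated in order: term 3 = G·PP = GPP.
The next term joins GPPPPGPP and PPGPPGPPPPGPP.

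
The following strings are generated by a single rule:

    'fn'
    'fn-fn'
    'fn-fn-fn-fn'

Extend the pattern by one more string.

Each string is two copies of the previous one joined by '-'.
One more doubling of fn-fn-fn-fn gives the answer.

fn-fn-fn-fn-fn-fn-fn-fn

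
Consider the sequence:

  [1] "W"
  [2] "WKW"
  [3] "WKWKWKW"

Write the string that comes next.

Each string is two copies of the previous one joined by 'K'.
Doubling WKWKWKW with 'K' between the halves:

WKWKWKWKWKWKWKW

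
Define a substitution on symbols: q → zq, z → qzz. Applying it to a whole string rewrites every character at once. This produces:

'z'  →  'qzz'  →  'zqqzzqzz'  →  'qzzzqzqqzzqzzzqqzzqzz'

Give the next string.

zqqzzqzzqzzzqqzzzqzqqzzqzzzqqzzqzzqzzzqzqqzzqzzzqqzzqzz

Replace each of the 21 characters of qzzzqzqqzzqzzzqqzzqzz in place — zq qzz qzz qzz zq qzz zq zq qzz qzz zq qzz qzz qzz zq zq qzz qzz zq qzz qzz — and concatenate.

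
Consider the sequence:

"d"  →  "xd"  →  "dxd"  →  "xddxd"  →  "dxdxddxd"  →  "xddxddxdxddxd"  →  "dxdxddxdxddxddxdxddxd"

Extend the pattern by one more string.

xddxddxdxddxddxdxddxdxddxddxdxddxd

From term 3 onward, concatenate the second-to-last term with the last: d·xd = dxd, xd·dxd = xddxd, …
So term 8 is xddxddxdxddxd·dxdxddxdxddxddxdxddxd.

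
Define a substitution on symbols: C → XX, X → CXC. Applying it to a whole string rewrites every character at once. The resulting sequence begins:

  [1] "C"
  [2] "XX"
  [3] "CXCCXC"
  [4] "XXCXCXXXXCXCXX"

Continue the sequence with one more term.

Replace each of the 14 characters of XXCXCXXXXCXCXX in place — CXC CXC XX CXC XX CXC CXC CXC CXC XX CXC XX CXC CXC — and concatenate.

CXCCXCXXCXCXXCXCCXCCXCCXCXXCXCXXCXCCXC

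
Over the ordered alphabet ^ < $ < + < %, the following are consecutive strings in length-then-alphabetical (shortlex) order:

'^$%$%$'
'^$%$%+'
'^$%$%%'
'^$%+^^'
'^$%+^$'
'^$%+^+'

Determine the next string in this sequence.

^$%+^%

Find the rightmost character of ^$%+^+ below %, bump it to the next letter, and reset everything to its right to ^.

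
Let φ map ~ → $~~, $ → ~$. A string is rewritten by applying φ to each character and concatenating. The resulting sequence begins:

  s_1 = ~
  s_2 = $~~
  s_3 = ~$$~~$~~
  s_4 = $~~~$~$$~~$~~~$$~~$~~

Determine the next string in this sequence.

~$$~~$~~$~~~$$~~~$~$$~~$~~~$$~~$~~$~~~$~$$~~$~~~$$~~$~~

φ($~~~$~$$~~$~~~$$~~$~~) expands symbol-by-symbol to ~$ $~~ $~~ $~~ ~$ $~~ ~$ ~$ $~~ $~~ ~$ $~~ $~~ $~~ ~$ ~$ $~~ $~~ ~$ $~~ $~~; joining the 21 pieces gives the next term.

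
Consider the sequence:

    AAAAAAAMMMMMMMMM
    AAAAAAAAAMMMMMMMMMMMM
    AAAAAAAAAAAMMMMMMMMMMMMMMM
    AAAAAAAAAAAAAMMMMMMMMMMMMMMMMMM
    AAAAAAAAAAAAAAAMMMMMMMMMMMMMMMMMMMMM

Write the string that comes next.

Reading off run lengths: A runs 7, 9, 11, 13, 15; M runs 9, 12, 15, 18, 21 — each is linear in n, where the shown terms are n = 3, 4, 5, 6, 7.
Setting n = 8 gives 17, 24 characters in each block.

AAAAAAAAAAAAAAAAAMMMMMMMMMMMMMMMMMMMMMMMM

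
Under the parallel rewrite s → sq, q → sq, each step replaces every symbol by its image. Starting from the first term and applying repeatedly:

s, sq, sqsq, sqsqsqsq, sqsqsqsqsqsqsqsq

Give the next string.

Applying the rule to each of the 16 symbols of sqsqsqsqsqsqsqsq gives the pieces sq sq sq sq sq sq sq sq sq sq sq sq sq sq sq sq, which concatenate to the answer.

sqsqsqsqsqsqsqsqsqsqsqsqsqsqsqsq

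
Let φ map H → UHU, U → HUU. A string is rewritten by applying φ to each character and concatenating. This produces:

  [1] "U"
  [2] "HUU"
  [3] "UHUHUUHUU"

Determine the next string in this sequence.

Apply φ to UHUHUUHUU symbol by symbol: U→HUU, H→UHU, U→HUU, H→UHU, U→HUU, U→HUU, H→UHU, U→HUU, U→HUU; joined: HUU UHU HUU UHU HUU HUU UHU HUU HUU.

HUUUHUHUUUHUHUUHUUUHUHUUHUU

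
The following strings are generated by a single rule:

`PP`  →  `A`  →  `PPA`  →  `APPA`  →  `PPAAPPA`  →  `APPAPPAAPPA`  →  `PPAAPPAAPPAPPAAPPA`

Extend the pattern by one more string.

From term 3 onward, concatenate the second-to-last term with the last: PP·A = PPA, A·PPA = APPA, …
Continuing: APPAPPAAPPA · PPAAPPAAPPAPPAAPPA gives term 8.

APPAPPAAPPAPPAAPPAAPPAPPAAPPA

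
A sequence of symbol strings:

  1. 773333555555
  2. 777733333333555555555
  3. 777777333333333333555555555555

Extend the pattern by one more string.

Each string has the form 7^{2n} 3^{4n} 5^{3n+3} (n = 1, 2, …).
Setting n = 4 gives 8, 16, 15 characters in each block.

777777773333333333333333555555555555555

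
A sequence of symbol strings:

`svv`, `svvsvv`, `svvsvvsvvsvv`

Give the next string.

Every step duplicates the string.
Doubling svvsvvsvvsvv:

svvsvvsvvsvvsvvsvvsvvsvv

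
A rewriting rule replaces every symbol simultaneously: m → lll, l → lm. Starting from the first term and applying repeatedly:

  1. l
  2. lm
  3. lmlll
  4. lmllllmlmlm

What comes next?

Apply φ to lmllllmlmlm symbol by symbol: l→lm, m→lll, l→lm, l→lm, l→lm, l→lm, m→lll, l→lm, m→lll, l→lm, m→lll; joined: lm lll lm lm lm lm lll lm lll lm lll.

lmllllmlmlmlmllllmllllmlll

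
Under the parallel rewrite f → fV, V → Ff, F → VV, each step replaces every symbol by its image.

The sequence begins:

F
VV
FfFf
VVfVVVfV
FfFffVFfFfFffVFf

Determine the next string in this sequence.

Rewriting the 16 symbols of FfFffVFfFfFffVFf one by one yields VV fV VV fV fV Ff VV fV VV fV VV fV fV Ff VV fV; concatenated:

VVfVVVfVfVFfVVfVVVfVVVfVfVFfVVfV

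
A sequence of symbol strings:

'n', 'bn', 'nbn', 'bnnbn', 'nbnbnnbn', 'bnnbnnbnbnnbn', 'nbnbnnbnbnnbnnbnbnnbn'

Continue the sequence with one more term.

bnnbnnbnbnnbnnbnbnnbnbnnbnnbnbnnbn

This is a Fibonacci-style word recurrence s(k) = s(k−2)·s(k−1): e.g. n·bn = nbn.
The next term joins bnnbnnbnbnnbn and nbnbnnbnbnnbnnbnbnnbn.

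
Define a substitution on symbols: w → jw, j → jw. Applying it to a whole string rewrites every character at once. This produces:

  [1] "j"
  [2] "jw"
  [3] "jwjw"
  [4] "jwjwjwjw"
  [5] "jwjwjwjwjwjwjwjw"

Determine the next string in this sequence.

Rewriting the 16 symbols of jwjwjwjwjwjwjwjw one by one yields jw jw jw jw jw jw jw jw jw jw jw jw jw jw jw jw; concatenated:

jwjwjwjwjwjwjwjwjwjwjwjwjwjwjwjw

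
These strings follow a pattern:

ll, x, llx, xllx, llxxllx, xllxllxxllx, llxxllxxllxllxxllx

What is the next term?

xllxllxxllxllxxllxxllxllxxllx

From term 3 onward, concatenate the second-to-last term with the last: ll·x = llx, x·llx = xllx, …
So term 8 is xllxllxxllx·llxxllxxllxllxxllx.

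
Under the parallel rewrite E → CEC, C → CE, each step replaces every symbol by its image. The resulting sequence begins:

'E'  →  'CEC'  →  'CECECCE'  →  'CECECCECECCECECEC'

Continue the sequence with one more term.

Applying the rule to each of the 17 symbols of CECECCECECCECECEC gives the pieces CE CEC CE CEC CE CE CEC CE CEC CE CE CEC CE CEC CE CEC CE, which concatenate to the answer.

CECECCECECCECECECCECECCECECECCECECCECECCE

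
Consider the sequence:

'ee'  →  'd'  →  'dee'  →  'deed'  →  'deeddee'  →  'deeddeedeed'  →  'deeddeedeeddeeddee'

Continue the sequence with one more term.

deeddeedeeddeeddeedeeddeedeed

Each term (from the third on) is the previous term followed by the one before it: term 3 = d·ee = dee.
So term 8 is deeddeedeeddeeddee·deeddeedeed.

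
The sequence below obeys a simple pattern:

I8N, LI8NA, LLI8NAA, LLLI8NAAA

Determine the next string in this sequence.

Every step adds L to the front and A to the end of the previous string.
One more step from LLLI8NAAA gives the answer.

LLLLI8NAAAA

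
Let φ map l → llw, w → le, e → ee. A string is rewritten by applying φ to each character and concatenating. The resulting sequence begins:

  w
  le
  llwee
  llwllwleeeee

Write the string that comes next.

Rewriting each symbol of llwllwleeeee: l→llw, l→llw, w→le, l→llw, l→llw, w→le, l→llw, e→ee, e→ee, e→ee, e→ee, e→ee, which concatenates to llw llw le llw llw le llw ee ee ee ee ee.

llwllwlellwllwlellweeeeeeeeee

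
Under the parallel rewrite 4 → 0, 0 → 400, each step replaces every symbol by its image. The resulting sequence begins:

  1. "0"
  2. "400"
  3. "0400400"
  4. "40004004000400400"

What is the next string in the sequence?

04004004000400400040040040004004000400400

φ(40004004000400400) expands symbol-by-symbol to 0 400 400 400 0 400 400 0 400 400 400 0 400 400 0 400 400; joining the 17 pieces gives the next term.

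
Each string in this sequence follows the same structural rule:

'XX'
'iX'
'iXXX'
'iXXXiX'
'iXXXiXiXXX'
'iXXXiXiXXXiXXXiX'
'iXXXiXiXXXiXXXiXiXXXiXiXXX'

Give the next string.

iXXXiXiXXXiXXXiXiXXXiXiXXXiXXXiXiXXXiXXXiX

Each term (from the third on) is the previous term followed by the one before it: term 3 = iX·XX = iXXX.
The next term joins iXXXiXiXXXiXXXiXiXXXiXiXXX and iXXXiXiXXXiXXXiX.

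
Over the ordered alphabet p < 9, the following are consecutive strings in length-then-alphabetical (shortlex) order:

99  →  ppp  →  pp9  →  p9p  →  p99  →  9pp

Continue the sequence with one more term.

9p9

Treat 9pp as a base-2 numeral over the given alphabet and add one, carrying through any trailing 9's.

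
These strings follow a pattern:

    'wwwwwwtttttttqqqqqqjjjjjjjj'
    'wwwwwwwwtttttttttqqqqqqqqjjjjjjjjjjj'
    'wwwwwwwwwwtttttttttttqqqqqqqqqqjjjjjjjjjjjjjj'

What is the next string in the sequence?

Each string has the form w^{2n} t^{2n+1} q^{2n} j^{3n-1}, where the shown terms are n = 3, 4, 5.
At n = 6 the blocks have lengths 12, 13, 12, 17.

wwwwwwwwwwwwtttttttttttttqqqqqqqqqqqqjjjjjjjjjjjjjjjjj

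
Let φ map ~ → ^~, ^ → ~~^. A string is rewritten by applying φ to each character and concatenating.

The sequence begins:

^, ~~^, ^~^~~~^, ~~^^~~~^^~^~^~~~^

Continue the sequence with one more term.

Applying the rule to each of the 17 symbols of ~~^^~~~^^~^~^~~~^ gives the pieces ^~ ^~ ~~^ ~~^ ^~ ^~ ^~ ~~^ ~~^ ^~ ~~^ ^~ ~~^ ^~ ^~ ^~ ~~^, which concatenate to the answer.

^~^~~~^~~^^~^~^~~~^~~^^~~~^^~~~^^~^~^~~~^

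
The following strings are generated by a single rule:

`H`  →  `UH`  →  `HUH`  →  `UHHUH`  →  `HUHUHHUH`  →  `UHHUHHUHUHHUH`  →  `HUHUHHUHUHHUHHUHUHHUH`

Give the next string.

UHHUHHUHUHHUHHUHUHHUHUHHUHHUHUHHUH

This is a Fibonacci-style word recurrence s(k) = s(k−2)·s(k−1): e.g. H·UH = HUH.
So term 8 is UHHUHHUHUHHUH·HUHUHHUHUHHUHHUHUHHUH.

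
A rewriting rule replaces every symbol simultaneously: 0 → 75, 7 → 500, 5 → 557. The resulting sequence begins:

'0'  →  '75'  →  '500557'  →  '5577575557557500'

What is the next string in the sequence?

5575575005005575005575575575005575575005577575

Applying the rule to each of the 16 symbols of 5577575557557500 gives the pieces 557 557 500 500 557 500 557 557 557 500 557 557 500 557 75 75, which concatenate to the answer.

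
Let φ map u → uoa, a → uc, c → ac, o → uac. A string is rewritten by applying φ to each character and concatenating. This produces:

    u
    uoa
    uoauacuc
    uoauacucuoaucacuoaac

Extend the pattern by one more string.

Rewriting the 20 symbols of uoauacucuoaucacuoaac one by one yields uoa uac uc uoa uc ac uoa ac uoa uac uc uoa ac uc ac uoa uac uc uc ac; concatenated:

uoauacucuoaucacuoaacuoauacucuoaacucacuoauacucucac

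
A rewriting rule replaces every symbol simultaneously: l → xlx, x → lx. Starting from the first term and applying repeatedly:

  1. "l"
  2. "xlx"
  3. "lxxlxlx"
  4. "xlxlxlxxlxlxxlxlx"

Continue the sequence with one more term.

lxxlxlxxlxlxxlxlxlxxlxlxxlxlxlxxlxlxxlxlx

Replace each of the 17 characters of xlxlxlxxlxlxxlxlx in place — lx xlx lx xlx lx xlx lx lx xlx lx xlx lx lx xlx lx xlx lx — and concatenate.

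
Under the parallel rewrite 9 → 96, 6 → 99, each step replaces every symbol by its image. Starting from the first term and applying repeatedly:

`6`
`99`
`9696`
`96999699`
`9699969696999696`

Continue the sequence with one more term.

Rewriting the 16 symbols of 9699969696999696 one by one yields 96 99 96 96 96 99 96 99 96 99 96 96 96 99 96 99; concatenated:

96999696969996999699969696999699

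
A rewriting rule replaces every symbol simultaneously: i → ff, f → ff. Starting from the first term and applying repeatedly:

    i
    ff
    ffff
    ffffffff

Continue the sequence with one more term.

Apply φ to ffffffff symbol by symbol: f→ff, f→ff, f→ff, f→ff, f→ff, f→ff, f→ff, f→ff; joined: ff ff ff ff ff ff ff ff.

ffffffffffffffff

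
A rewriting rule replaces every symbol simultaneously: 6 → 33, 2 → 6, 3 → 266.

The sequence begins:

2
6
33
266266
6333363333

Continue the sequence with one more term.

Expanding 6333363333: 6→33, 3→266, 3→266, 3→266, 3→266, 6→33, 3→266, 3→266, 3→266, 3→266. Concatenated: 33 266 266 266 266 33 266 266 266 266.

3326626626626633266266266266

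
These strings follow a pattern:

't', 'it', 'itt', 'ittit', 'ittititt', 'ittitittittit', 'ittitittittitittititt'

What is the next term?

Each term (from the third on) is the previous term followed by the one before it: term 3 = it·t = itt.
So term 8 is ittitittittitittititt·ittitittittit.

ittitittittitittitittittitittittit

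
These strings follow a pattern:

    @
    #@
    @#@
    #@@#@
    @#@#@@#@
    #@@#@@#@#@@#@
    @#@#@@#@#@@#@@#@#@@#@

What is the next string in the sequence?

This is a Fibonacci-style word recurrence s(k) = s(k−2)·s(k−1): e.g. @·#@ = @#@.
The next term joins #@@#@@#@#@@#@ and @#@#@@#@#@@#@@#@#@@#@.

#@@#@@#@#@@#@@#@#@@#@#@@#@@#@#@@#@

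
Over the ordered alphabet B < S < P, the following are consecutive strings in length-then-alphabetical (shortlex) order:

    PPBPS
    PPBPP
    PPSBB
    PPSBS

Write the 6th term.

PPSSB

Continuing the enumeration 2 steps past PPSBS: PPSBS → PPSBP → (answer).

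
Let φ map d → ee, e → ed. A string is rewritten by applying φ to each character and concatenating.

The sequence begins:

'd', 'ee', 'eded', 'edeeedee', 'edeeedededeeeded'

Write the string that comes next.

Rewriting the 16 symbols of edeeedededeeeded one by one yields ed ee ed ed ed ee ed ee ed ee ed ed ed ee ed ee; concatenated:

edeeedededeeedeeedeeedededeeedee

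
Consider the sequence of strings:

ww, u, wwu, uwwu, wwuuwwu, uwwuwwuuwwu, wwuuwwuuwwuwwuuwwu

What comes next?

uwwuwwuuwwuwwuuwwuuwwuwwuuwwu

Each term (from the third on) is the two preceding terms concatenated in order: term 3 = ww·u = wwu.
So term 8 is uwwuwwuuwwu·wwuuwwuuwwuwwuuwwu.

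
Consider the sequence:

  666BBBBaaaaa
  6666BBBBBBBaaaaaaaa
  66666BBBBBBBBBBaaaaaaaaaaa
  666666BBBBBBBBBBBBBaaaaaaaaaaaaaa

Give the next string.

6666666BBBBBBBBBBBBBBBBaaaaaaaaaaaaaaaaa

Reading off run lengths: 6 runs 3, 4, 5, 6; B runs 4, 7, 10, 13; a runs 5, 8, 11, 14 — each is linear in n (n = 1, 2, …).
At n = 5 the blocks have lengths 7, 16, 17.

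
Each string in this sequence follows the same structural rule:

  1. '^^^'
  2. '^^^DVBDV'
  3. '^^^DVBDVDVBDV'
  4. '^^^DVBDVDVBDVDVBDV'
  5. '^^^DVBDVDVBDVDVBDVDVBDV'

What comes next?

Each term is the previous one with DVBDV appended.
Applying this once more to ^^^DVBDVDVBDVDVBDVDVBDV:

^^^DVBDVDVBDVDVBDVDVBDVDVBDV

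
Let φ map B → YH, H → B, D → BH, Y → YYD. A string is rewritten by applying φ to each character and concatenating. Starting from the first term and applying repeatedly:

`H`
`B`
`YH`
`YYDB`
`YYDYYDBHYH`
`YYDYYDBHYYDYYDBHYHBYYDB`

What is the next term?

Applying the rule to each of the 23 symbols of YYDYYDBHYYDYYDBHYHBYYDB gives the pieces YYD YYD BH YYD YYD BH YH B YYD YYD BH YYD YYD BH YH B YYD B YH YYD YYD BH YH, which concatenate to the answer.

YYDYYDBHYYDYYDBHYHBYYDYYDBHYYDYYDBHYHBYYDBYHYYDYYDBHYH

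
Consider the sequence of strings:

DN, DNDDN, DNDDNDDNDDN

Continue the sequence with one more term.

DNDDNDDNDDNDDNDDNDDNDDN

Every step duplicates the string with 'D' between the halves.
So the next term is two copies of DNDDNDDNDDN with 'D' between the halves.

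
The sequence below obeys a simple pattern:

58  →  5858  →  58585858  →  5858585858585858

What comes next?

Every step duplicates the string.
Doubling 5858585858585858:

58585858585858585858585858585858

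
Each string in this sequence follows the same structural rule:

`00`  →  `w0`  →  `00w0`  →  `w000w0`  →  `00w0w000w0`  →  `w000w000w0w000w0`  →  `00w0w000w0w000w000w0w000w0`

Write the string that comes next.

Each term (from the third on) is the two preceding terms concatenated in order: term 3 = 00·w0 = 00w0.
The next term joins w000w000w0w000w0 and 00w0w000w0w000w000w0w000w0.

w000w000w0w000w000w0w000w0w000w000w0w000w0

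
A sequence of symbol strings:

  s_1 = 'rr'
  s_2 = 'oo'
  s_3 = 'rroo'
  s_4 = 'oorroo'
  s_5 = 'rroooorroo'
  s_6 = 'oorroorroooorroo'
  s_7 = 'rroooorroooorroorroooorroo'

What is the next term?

oorroorroooorroorroooorroooorroorroooorroo

This is a Fibonacci-style word recurrence s(k) = s(k−2)·s(k−1): e.g. rr·oo = rroo.
Continuing: oorroorroooorroo · rroooorroooorroorroooorroo gives term 8.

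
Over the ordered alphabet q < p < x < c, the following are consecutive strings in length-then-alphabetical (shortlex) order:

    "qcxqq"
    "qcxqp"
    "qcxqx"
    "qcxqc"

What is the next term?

Find the rightmost character of qcxqc below c, bump it to the next letter, and reset everything to its right to q.

qcxpq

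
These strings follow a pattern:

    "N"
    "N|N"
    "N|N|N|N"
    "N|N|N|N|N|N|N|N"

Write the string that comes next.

Each string is two copies of the previous one joined by '|'.
Doubling N|N|N|N|N|N|N|N with '|' between the halves:

N|N|N|N|N|N|N|N|N|N|N|N|N|N|N|N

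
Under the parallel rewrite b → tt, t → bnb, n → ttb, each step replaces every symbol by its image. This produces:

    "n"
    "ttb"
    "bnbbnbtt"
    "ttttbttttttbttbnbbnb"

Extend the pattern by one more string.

Rewriting the 20 symbols of ttttbttttttbttbnbbnb one by one yields bnb bnb bnb bnb tt bnb bnb bnb bnb bnb bnb tt bnb bnb tt ttb tt tt ttb tt; concatenated:

bnbbnbbnbbnbttbnbbnbbnbbnbbnbbnbttbnbbnbttttbttttttbtt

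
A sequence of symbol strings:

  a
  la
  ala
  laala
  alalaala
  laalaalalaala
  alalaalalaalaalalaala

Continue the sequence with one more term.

Each term (from the third on) is the two preceding terms concatenated in order: term 3 = a·la = ala.
So term 8 is laalaalalaala·alalaalalaalaalalaala.

laalaalalaalaalalaalalaalaalalaala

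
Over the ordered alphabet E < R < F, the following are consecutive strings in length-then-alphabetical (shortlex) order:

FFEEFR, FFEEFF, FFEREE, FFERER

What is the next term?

Find the rightmost character of FFERER below F, bump it to the next letter, and reset everything to its right to E.

FFEREF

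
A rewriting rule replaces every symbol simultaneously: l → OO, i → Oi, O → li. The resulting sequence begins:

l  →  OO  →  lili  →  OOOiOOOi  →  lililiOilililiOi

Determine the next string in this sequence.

Rewriting the 16 symbols of lililiOilililiOi one by one yields OO Oi OO Oi OO Oi li Oi OO Oi OO Oi OO Oi li Oi; concatenated:

OOOiOOOiOOOiliOiOOOiOOOiOOOiliOi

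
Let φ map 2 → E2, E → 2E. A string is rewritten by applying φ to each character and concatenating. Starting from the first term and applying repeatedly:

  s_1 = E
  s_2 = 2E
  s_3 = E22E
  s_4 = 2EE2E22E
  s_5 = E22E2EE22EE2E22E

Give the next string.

2EE2E22EE22E2EE2E22E2EE22EE2E22E

Applying the rule to each of the 16 symbols of E22E2EE22EE2E22E gives the pieces 2E E2 E2 2E E2 2E 2E E2 E2 2E 2E E2 2E E2 E2 2E, which concatenate to the answer.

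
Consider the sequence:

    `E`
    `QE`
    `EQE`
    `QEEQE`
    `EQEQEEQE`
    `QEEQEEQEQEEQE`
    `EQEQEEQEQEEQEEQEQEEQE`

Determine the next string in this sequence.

Each term (from the third on) is the two preceding terms concatenated in order: term 3 = E·QE = EQE.
Continuing: QEEQEEQEQEEQE · EQEQEEQEQEEQEEQEQEEQE gives term 8.

QEEQEEQEQEEQEEQEQEEQEQEEQEEQEQEEQE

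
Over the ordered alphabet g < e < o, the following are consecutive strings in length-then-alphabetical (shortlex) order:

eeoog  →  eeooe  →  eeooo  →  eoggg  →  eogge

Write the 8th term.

Advancing 3 positions from eogge through eogge → eoggo → eogeg reaches term 8.

eogee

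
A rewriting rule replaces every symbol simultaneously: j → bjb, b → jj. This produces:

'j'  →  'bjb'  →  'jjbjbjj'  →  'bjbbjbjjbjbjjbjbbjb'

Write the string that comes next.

jjbjbjjjjbjbjjbjbbjbjjbjbjjbjbbjbjjbjbjjjjbjbjj

φ(bjbbjbjjbjbjjbjbbjb) expands symbol-by-symbol to jj bjb jj jj bjb jj bjb bjb jj bjb jj bjb bjb jj bjb jj jj bjb jj; joining the 19 pieces gives the next term.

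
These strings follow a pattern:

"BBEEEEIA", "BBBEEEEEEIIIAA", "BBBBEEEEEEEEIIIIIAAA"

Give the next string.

BBBBBEEEEEEEEEEIIIIIIIAAAA

The n-th term is n+1 B's then 2n+2 E's then 2n-1 I's then n A's (n = 1, 2, …).
Setting n = 4 gives 5, 10, 7, 4 characters in each block.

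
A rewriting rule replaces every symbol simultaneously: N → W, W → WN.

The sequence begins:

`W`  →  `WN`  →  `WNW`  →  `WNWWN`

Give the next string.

WNWWNWNW

Apply φ to WNWWN symbol by symbol: W→WN, N→W, W→WN, W→WN, N→W; joined: WN W WN WN W.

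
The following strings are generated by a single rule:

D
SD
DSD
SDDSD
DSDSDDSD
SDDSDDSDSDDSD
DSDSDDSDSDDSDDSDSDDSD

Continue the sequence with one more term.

Each term (from the third on) is the two preceding terms concatenated in order: term 3 = D·SD = DSD.
The next term joins SDDSDDSDSDDSD and DSDSDDSDSDDSDDSDSDDSD.

SDDSDDSDSDDSDDSDSDDSDSDDSDDSDSDDSD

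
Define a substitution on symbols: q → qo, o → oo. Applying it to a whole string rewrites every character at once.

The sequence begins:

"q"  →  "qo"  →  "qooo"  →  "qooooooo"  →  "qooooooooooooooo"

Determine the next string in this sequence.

Applying the rule to each of the 16 symbols of qooooooooooooooo gives the pieces qo oo oo oo oo oo oo oo oo oo oo oo oo oo oo oo, which concatenate to the answer.

qooooooooooooooooooooooooooooooo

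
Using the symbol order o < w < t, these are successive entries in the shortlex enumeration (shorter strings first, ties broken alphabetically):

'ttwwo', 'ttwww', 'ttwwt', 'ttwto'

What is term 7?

tttoo

Advancing 3 positions from ttwto through ttwto → ttwtw → ttwtt reaches term 7.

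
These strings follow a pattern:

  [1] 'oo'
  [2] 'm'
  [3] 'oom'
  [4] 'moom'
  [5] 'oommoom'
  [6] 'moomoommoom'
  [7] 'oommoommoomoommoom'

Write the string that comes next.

Each term (from the third on) is the two preceding terms concatenated in order: term 3 = oo·m = oom.
So term 8 is moomoommoom·oommoommoomoommoom.

moomoommoomoommoommoomoommoom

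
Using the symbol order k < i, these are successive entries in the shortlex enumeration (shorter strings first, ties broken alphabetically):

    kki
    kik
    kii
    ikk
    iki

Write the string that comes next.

Find the rightmost character of iki below i, bump it to the next letter, and reset everything to its right to k.

iik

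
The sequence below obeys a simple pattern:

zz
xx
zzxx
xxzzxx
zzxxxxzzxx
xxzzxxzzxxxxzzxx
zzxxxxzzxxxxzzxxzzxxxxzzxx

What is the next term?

Each term (from the third on) is the two preceding terms concatenated in order: term 3 = zz·xx = zzxx.
Continuing: xxzzxxzzxxxxzzxx · zzxxxxzzxxxxzzxxzzxxxxzzxx gives term 8.

xxzzxxzzxxxxzzxxzzxxxxzzxxxxzzxxzzxxxxzzxx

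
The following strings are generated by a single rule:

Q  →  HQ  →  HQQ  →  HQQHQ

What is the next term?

This is a Fibonacci-style word recurrence s(k) = s(k−1)·s(k−2): e.g. HQ·Q = HQQ.
The next term joins HQQHQ and HQQ.

HQQHQHQQ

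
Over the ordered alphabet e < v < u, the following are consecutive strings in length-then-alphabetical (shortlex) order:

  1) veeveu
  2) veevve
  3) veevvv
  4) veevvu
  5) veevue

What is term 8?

veeuee

Stepping forward 3 times from veevue: veevue → veevuv → veevuu, then the target.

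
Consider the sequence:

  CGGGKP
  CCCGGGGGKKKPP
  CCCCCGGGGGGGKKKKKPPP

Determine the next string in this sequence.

Each string has the form C^{2n-1} G^{2n+1} K^{2n-1} P^{n} (n = 1, 2, …).
At n = 4 the blocks have lengths 7, 9, 7, 4.

CCCCCCCGGGGGGGGGKKKKKKKPPPP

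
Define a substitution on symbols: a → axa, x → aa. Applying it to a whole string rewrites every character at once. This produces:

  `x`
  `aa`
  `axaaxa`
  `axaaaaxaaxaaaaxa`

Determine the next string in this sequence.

axaaaaxaaxaaxaaxaaaaxaaxaaaaxaaxaaxaaxaaaaxa

φ(axaaaaxaaxaaaaxa) expands symbol-by-symbol to axa aa axa axa axa axa aa axa axa aa axa axa axa axa aa axa; joining the 16 pieces gives the next term.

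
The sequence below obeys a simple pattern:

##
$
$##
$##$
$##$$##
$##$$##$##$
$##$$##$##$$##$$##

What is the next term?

$##$$##$##$$##$$##$##$$##$##$

Each term (from the third on) is the previous term followed by the one before it: term 3 = $·## = $##.
Continuing: $##$$##$##$$##$$## · $##$$##$##$ gives term 8.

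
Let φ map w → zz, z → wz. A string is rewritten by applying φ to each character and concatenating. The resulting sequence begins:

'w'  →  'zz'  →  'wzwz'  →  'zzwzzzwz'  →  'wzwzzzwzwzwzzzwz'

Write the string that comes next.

zzwzzzwzwzwzzzwzzzwzzzwzwzwzzzwz

Applying the rule to each of the 16 symbols of wzwzzzwzwzwzzzwz gives the pieces zz wz zz wz wz wz zz wz zz wz zz wz wz wz zz wz, which concatenate to the answer.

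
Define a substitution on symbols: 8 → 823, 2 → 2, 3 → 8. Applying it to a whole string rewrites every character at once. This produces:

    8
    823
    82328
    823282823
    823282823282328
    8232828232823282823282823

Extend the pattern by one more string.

Replace each of the 25 characters of 8232828232823282823282823 in place — 823 2 8 2 823 2 823 2 8 2 823 2 8 2 823 2 823 2 8 2 823 2 823 2 8 — and concatenate.

82328282328232828232828232823282823282328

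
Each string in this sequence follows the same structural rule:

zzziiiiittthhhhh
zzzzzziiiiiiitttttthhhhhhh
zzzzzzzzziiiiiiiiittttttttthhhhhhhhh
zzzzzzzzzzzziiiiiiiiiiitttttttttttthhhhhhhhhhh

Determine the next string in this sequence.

Reading off run lengths: z runs 3, 6, 9, 12; i runs 5, 7, 9, 11; t runs 3, 6, 9, 12; h runs 5, 7, 9, 11 — each is linear in n (n = 1, 2, …).
At n = 5 the blocks have lengths 15, 13, 15, 13.

zzzzzzzzzzzzzzziiiiiiiiiiiiittttttttttttttthhhhhhhhhhhhh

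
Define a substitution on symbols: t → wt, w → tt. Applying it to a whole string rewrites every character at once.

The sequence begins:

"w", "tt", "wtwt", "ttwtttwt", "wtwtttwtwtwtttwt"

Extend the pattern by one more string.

ttwtttwtwtwtttwtttwtttwtwtwtttwt

Applying the rule to each of the 16 symbols of wtwtttwtwtwtttwt gives the pieces tt wt tt wt wt wt tt wt tt wt tt wt wt wt tt wt, which concatenate to the answer.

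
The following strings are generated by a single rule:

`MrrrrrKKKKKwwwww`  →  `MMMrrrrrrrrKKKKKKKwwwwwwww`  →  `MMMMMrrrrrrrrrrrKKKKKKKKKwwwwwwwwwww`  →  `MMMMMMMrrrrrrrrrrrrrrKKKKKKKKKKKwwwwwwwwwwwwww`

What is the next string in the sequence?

Term n consists of 2n-1 M's, followed by 3n+2 r's, followed by 2n+3 K's, followed by 3n+2 w's (n = 1, 2, …).
For the next term, n = 5, so the run lengths are 9, 17, 13, 17.

MMMMMMMMMrrrrrrrrrrrrrrrrrKKKKKKKKKKKKKwwwwwwwwwwwwwwwww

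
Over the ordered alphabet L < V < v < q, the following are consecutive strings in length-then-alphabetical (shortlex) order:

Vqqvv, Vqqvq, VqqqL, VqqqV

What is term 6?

Continuing the enumeration 2 steps past VqqqV: VqqqV → Vqqqv → (answer).

Vqqqq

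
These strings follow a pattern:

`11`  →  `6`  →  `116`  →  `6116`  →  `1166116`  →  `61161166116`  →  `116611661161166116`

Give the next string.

From term 3 onward, concatenate the second-to-last term with the last: 11·6 = 116, 6·116 = 6116, …
So term 8 is 61161166116·116611661161166116.

61161166116116611661161166116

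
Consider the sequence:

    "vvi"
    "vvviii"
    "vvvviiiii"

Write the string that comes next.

Term n consists of n+1 v's, followed by 2n-1 i's (n = 1, 2, …).
For the next term, n = 4, so the run lengths are 5, 7.

vvvvviiiiiii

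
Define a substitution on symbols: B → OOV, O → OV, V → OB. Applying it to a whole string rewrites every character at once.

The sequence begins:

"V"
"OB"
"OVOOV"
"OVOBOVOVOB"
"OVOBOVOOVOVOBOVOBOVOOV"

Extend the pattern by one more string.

Rewriting the 22 symbols of OVOBOVOOVOVOBOVOBOVOOV one by one yields OV OB OV OOV OV OB OV OV OB OV OB OV OOV OV OB OV OOV OV OB OV OV OB; concatenated:

OVOBOVOOVOVOBOVOVOBOVOBOVOOVOVOBOVOOVOVOBOVOVOB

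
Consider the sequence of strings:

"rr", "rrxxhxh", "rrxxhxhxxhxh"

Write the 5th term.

Every step adds xxhxh to the end: s(k+1) = s(k)·xxhxh.
From rrxxhxhxxhxh, 2 further steps: rrxxhxhxxhxh → rrxxhxhxxhxhxxhxh → (answer).

rrxxhxhxxhxhxxhxhxxhxh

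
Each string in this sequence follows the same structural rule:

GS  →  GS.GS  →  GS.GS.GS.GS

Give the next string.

GS.GS.GS.GS.GS.GS.GS.GS

Every step duplicates the string with '.' between the halves.
One more doubling of GS.GS.GS.GS gives the answer.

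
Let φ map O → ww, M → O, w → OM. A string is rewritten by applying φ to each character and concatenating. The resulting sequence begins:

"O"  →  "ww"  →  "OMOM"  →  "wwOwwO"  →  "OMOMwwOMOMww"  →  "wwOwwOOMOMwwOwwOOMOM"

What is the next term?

OMOMwwOMOMwwwwOwwOOMOMwwOMOMwwwwOwwO

Replace each of the 20 characters of wwOwwOOMOMwwOwwOOMOM in place — OM OM ww OM OM ww ww O ww O OM OM ww OM OM ww ww O ww O — and concatenate.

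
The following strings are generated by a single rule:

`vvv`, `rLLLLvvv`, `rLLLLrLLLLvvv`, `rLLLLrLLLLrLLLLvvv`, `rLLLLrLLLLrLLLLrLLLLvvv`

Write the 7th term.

rLLLLrLLLLrLLLLrLLLLrLLLLrLLLLvvv

Every step adds rLLLL at the front: s(k+1) = rLLLL·s(k).
From rLLLLrLLLLrLLLLrLLLLvvv, 2 further steps: rLLLLrLLLLrLLLLrLLLLvvv → rLLLLrLLLLrLLLLrLLLLrLLLLvvv → (answer).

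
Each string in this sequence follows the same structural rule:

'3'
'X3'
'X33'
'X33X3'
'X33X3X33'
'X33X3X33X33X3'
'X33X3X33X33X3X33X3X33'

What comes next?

X33X3X33X33X3X33X3X33X33X3X33X33X3

Each term (from the third on) is the previous term followed by the one before it: term 3 = X3·3 = X33.
Continuing: X33X3X33X33X3X33X3X33 · X33X3X33X33X3 gives term 8.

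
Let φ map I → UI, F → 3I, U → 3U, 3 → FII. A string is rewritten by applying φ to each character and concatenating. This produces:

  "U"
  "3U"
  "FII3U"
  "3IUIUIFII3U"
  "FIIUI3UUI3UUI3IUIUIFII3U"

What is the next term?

Replace each of the 24 characters of FIIUI3UUI3UUI3IUIUIFII3U in place — 3I UI UI 3U UI FII 3U 3U UI FII 3U 3U UI FII UI 3U UI 3U UI 3I UI UI FII 3U — and concatenate.

3IUIUI3UUIFII3U3UUIFII3U3UUIFIIUI3UUI3UUI3IUIUIFII3U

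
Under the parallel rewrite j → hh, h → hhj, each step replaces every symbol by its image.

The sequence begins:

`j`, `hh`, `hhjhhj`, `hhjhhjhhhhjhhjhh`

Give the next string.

hhjhhjhhhhjhhjhhhhjhhjhhjhhjhhhhjhhjhhhhjhhj

φ(hhjhhjhhhhjhhjhh) expands symbol-by-symbol to hhj hhj hh hhj hhj hh hhj hhj hhj hhj hh hhj hhj hh hhj hhj; joining the 16 pieces gives the next term.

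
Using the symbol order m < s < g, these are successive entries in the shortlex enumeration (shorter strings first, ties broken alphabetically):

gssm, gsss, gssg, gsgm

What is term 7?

Advancing 3 positions from gsgm through gsgm → gsgs → gsgg reaches term 7.

ggmm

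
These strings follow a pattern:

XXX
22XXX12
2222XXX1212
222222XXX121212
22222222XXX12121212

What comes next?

2222222222XXX1212121212

Each term wraps the previous one in 22 on the left and 12 on the right.
So the next term is 22·22222222XXX12121212·12.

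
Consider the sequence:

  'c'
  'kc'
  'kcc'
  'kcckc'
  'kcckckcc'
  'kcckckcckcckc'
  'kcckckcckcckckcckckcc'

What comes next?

kcckckcckcckckcckckcckcckckcckcckc

Each term (from the third on) is the previous term followed by the one before it: term 3 = kc·c = kcc.
The next term joins kcckckcckcckckcckckcc and kcckckcckcckc.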